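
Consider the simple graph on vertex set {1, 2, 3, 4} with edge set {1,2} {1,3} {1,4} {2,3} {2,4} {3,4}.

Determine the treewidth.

3

A width-3 tree decomposition is:
Bags: B1 = {1, 2, 3, 4}
Tree: (single bag)
A single bag containing all 4 vertices is trivially a valid decomposition of width 3. On the other hand G contains the 4-clique {1, 2, 3, 4}. A clique must lie in a single bag of any decomposition, so no decomposition can have width below 3. Combining the bounds, tw(G) = 3.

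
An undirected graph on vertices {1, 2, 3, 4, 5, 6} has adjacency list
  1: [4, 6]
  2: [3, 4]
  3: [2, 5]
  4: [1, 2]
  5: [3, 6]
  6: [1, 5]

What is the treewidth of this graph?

2

A width-2 tree decomposition is:
Bags: B1 = {1, 2, 4}  B2 = {1, 2, 6}  B3 = {2, 5, 6}  B4 = {2, 3, 5}
Tree: B1–B2, B2–B3, B3–B4
Every bag has size at most 3, so the width is 3 − 1 = 2 and tw(G) ≤ 2. The edges 2–4–1–6–5–3–2 form a cycle, so G is not a tree and its treewidth is at least 2. Combining the bounds, tw(G) = 2.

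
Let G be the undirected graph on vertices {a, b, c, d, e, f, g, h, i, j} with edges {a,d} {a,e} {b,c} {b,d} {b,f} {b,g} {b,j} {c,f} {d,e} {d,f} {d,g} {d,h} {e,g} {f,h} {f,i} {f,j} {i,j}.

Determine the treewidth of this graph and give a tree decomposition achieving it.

The largest bag has 3 vertices, giving width 2; this decomposition certifies tw(G) ≤ 2. Conversely, {d, e, g} is a clique of size 3, and the vertices of any clique must share a bag in every tree decomposition; so some bag has ≥ 3 vertices and tw(G) ≥ 2. Combining the bounds, tw(G) = 2.

Treewidth 2.
Bags: B1 = {b, f, j}  B2 = {b, d, f}  B3 = {b, d, g}  B4 = {d, e, g}  B5 = {a, d, e}  B6 = {b, c, f}  B7 = {f, i, j}  B8 = {d, f, h}
Tree: B1–B2, B2–B3, B3–B4, B4–B5, B1–B6, B1–B7, B2–B8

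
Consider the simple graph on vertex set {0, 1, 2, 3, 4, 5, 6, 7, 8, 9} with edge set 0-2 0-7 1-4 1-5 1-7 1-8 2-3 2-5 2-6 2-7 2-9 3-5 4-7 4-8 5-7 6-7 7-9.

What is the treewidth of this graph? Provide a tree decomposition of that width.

Treewidth 2.
Bags: B1 = {2, 3, 5}  B2 = {2, 5, 7}  B3 = {1, 5, 7}  B4 = {2, 6, 7}  B5 = {0, 2, 7}  B6 = {1, 4, 7}  B7 = {1, 4, 8}  B8 = {2, 7, 9}
Tree: B1–B2, B2–B3, B2–B4, B2–B5, B3–B6, B6–B7, B4–B8

Every bag has size at most 3, so the width is 3 − 1 = 2 and tw(G) ≤ 2. Conversely, {1, 4, 8} is a clique of size 3, and the vertices of any clique must share a bag in every tree decomposition; so some bag has ≥ 3 vertices and tw(G) ≥ 2. Therefore the treewidth is 2.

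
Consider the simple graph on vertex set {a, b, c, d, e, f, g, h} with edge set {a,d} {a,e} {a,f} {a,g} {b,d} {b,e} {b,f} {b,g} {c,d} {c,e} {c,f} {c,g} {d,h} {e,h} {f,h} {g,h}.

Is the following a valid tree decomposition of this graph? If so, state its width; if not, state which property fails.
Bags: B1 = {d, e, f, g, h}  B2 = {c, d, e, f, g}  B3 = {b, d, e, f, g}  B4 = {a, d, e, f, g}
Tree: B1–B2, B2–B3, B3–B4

Yes; width 4.

Vertex coverage: the bags together contain {a, b, c, d, e, f, g, h}, the full vertex set. Edge coverage: each edge of G has both endpoints in at least one bag. Running intersection: for every vertex, the bags containing it form a connected subtree. All three properties hold, so this is a valid tree decomposition of width max|bag| − 1 = 4, and hence tw(G) ≤ 4.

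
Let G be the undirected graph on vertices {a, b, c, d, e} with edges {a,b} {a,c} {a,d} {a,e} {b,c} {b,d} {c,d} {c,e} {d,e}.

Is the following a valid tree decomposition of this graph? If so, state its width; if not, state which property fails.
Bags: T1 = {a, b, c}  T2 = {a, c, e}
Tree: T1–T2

A tree decomposition must satisfy three properties: every vertex lies in some bag; for every edge, both endpoints lie together in some bag; and for every vertex, the bags containing it form a connected subtree. Here vertex d appears in no bag, so the decomposition is invalid.

No — vertex d appears in no bag.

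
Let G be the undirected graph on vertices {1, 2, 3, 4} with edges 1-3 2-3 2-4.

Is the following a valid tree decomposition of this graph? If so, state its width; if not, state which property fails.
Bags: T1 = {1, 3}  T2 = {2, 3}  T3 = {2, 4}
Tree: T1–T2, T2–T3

Yes; width 1.

Every vertex of G appears in some bag (union = {1, 2, 3, 4}); every edge is covered by a bag; and for each vertex v the set of bags containing v is connected in the bag tree. The decomposition is therefore valid. The largest bag has 2 vertices, so the width is 1.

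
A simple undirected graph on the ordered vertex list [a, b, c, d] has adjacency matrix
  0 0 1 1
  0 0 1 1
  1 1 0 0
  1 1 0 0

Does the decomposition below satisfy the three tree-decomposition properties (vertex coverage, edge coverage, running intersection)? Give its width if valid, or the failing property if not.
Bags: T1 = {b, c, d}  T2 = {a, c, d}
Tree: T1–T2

Yes; width 2.

Vertex coverage: the bags together contain {a, b, c, d}, the full vertex set. Edge coverage: each edge of G has both endpoints in at least one bag. Running intersection: for every vertex, the bags containing it form a connected subtree. All three properties hold, so this is a valid tree decomposition of width max|bag| − 1 = 2, and hence tw(G) ≤ 2.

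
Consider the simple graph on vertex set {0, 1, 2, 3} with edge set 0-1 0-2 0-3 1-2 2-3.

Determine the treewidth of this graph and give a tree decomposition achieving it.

Treewidth 2.
One such decomposition:
Bags: B1 = {0, 1, 2}  B2 = {0, 2, 3}
Tree: B1–B2

Each bag holds 3 vertices, so the decomposition has width 2, which upper-bounds the treewidth. For the lower bound, the 3 vertices {0, 1, 2} are pairwise adjacent, and any tree decomposition puts a clique entirely inside one bag — forcing width ≥ 2. The upper and lower bounds meet at 2, so that is the treewidth.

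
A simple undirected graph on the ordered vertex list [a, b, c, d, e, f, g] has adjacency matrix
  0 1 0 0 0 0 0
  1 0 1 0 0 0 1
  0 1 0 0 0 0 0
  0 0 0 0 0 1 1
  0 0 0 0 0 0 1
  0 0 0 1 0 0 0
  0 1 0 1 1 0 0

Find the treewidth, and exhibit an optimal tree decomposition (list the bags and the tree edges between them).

Treewidth 1.
One optimal decomposition is:
Bags: B1 = {d, f}  B2 = {d, g}  B3 = {e, g}  B4 = {b, g}  B5 = {b, c}  B6 = {a, b}
Tree: B1–B2, B2–B3, B3–B4, B4–B5, B5–B6

The largest bag has 2 vertices, giving width 1; this decomposition certifies tw(G) ≤ 1. G has an edge, so its treewidth is at least 1. Combining the bounds, tw(G) = 1.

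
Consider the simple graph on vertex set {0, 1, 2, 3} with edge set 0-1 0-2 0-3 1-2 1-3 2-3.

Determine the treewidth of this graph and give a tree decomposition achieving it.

A single bag containing all 4 vertices is trivially a valid decomposition of width 3. For the lower bound, the 4 vertices {0, 1, 2, 3} are pairwise adjacent, and any tree decomposition puts a clique entirely inside one bag — forcing width ≥ 3. Combining the bounds, tw(G) = 3.

Treewidth 3.
Bags: B1 = {0, 1, 2, 3}
Tree: (single bag)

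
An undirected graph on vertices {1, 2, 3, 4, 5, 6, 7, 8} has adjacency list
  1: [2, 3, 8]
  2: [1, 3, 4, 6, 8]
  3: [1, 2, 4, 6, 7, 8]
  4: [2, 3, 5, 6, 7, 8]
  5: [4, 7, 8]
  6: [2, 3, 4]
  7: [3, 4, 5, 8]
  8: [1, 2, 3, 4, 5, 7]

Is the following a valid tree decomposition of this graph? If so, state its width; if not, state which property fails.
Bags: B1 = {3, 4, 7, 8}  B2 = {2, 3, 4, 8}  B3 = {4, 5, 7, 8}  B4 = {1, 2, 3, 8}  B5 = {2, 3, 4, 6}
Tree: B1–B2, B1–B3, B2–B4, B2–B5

Yes; width 3.

Every vertex of G appears in some bag (union = {1, 2, 3, 4, 5, 6, 7, 8}); every edge is covered by a bag; and for each vertex v the set of bags containing v is connected in the bag tree. The decomposition is therefore valid. The largest bag has 4 vertices, so the width is 3.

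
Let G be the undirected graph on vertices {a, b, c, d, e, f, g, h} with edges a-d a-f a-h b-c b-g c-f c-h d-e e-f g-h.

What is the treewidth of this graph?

2

A width-2 tree decomposition is:
Bags: B1 = {a, d, e}  B2 = {a, e, f}  B3 = {a, f, h}  B4 = {c, f, h}  B5 = {c, g, h}  B6 = {b, c, g}
Tree: B1–B2, B2–B3, B3–B4, B4–B5, B5–B6
The largest bag has 3 vertices, giving width 2; this decomposition certifies tw(G) ≤ 2. Since d–e–f–a–d is a cycle in G, G is not acyclic. Forests are exactly the graphs of treewidth ≤ 1, so tw(G) ≥ 2. Combining the bounds, tw(G) = 2.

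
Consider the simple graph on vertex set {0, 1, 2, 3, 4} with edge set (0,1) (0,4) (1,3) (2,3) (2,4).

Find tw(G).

A width-2 tree decomposition is:
Bags: B1 = {0, 1, 3}  B2 = {0, 3, 4}  B3 = {2, 3, 4}
Tree: B1–B2, B2–B3
The largest bag has 3 vertices, giving width 2; this decomposition certifies tw(G) ≤ 2. For the lower bound, G contains the cycle 3–1–0–4–2–3, so G is not a forest; only forests have treewidth ≤ 1, hence tw(G) ≥ 2. The upper and lower bounds meet at 2, so that is the treewidth.

2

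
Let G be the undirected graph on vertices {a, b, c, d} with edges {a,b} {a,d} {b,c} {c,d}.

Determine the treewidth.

2

A width-2 tree decomposition is:
Bags: B1 = {a, c, d}  B2 = {a, b, c}
Tree: B1–B2
Every bag has size at most 3, so the width is 3 − 1 = 2 and tw(G) ≤ 2. For the lower bound, G contains the cycle c–d–a–b–c, so G is not a forest; only forests have treewidth ≤ 1, hence tw(G) ≥ 2. Hence tw(G) = 2 exactly.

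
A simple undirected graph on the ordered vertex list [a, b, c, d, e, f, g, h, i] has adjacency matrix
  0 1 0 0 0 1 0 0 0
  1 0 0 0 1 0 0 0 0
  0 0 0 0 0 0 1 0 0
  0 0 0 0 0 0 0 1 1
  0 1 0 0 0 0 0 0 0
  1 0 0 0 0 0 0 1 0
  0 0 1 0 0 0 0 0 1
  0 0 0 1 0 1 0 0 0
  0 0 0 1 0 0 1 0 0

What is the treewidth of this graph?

1

A width-1 tree decomposition is:
Bags: B1 = {b, e}  B2 = {a, b}  B3 = {a, f}  B4 = {f, h}  B5 = {d, h}  B6 = {d, i}  B7 = {g, i}  B8 = {c, g}
Tree: B1–B2, B2–B3, B3–B4, B4–B5, B5–B6, B6–B7, B7–B8
Each bag holds 2 vertices, so the decomposition has width 1, which upper-bounds the treewidth. Any graph with an edge has treewidth ≥ 1, and G has the edge e–b. Therefore the treewidth is 1.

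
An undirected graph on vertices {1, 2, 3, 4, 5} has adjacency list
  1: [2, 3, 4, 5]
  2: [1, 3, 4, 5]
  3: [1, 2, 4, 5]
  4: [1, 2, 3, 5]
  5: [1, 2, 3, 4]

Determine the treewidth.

4

A width-4 tree decomposition is:
Bags: B1 = {1, 2, 3, 4, 5}
Tree: (single bag)
A single bag containing all 5 vertices is trivially a valid decomposition of width 4. Conversely, {1, 2, 3, 4, 5} is a clique of size 5, and the vertices of any clique must share a bag in every tree decomposition; so some bag has ≥ 5 vertices and tw(G) ≥ 4. Combining the bounds, tw(G) = 4.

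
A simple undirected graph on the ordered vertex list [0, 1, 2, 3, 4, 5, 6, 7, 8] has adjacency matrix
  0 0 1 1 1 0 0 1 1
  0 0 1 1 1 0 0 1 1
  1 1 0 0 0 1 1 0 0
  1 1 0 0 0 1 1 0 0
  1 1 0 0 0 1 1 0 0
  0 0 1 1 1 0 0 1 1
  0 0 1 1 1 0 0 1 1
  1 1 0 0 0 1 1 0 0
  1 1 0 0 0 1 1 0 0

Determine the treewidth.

4

A width-4 tree decomposition is:
Bags: B1 = {0, 1, 3, 5, 6}  B2 = {0, 1, 5, 6, 8}  B3 = {0, 1, 4, 5, 6}  B4 = {0, 1, 2, 5, 6}  B5 = {0, 1, 5, 6, 7}
Tree: B1–B2, B2–B3, B3–B4, B4–B5
The largest bag has 5 vertices, giving width 4; this decomposition certifies tw(G) ≤ 4. For the lower bound: the 5 vertex sets {3,5}, {6,8}, {1,4}, {0}, {2} are disjoint, each induces a connected subgraph, and every pair is joined by at least one edge of G. Contracting each set to a single vertex therefore yields K_{5} as a minor, and since treewidth is minor-monotone, tw(G) ≥ tw(K_{5}) = 4. The upper and lower bounds meet at 4, so that is the treewidth.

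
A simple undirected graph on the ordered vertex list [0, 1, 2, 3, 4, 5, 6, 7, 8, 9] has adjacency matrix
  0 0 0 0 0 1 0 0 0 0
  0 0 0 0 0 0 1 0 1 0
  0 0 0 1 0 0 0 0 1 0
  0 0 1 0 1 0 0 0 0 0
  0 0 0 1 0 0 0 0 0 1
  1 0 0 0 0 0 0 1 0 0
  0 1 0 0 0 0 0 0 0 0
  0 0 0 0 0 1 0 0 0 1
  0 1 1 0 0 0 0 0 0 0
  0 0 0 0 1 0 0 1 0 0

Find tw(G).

A width-1 tree decomposition is:
Bags: B1 = {0, 5}  B2 = {5, 7}  B3 = {7, 9}  B4 = {4, 9}  B5 = {3, 4}  B6 = {2, 3}  B7 = {2, 8}  B8 = {1, 8}  B9 = {1, 6}
Tree: B1–B2, B2–B3, B3–B4, B4–B5, B5–B6, B6–B7, B7–B8, B8–B9
Each bag holds 2 vertices, so the decomposition has width 1, which upper-bounds the treewidth. G has an edge, so its treewidth is at least 1. Combining the bounds, tw(G) = 1.

1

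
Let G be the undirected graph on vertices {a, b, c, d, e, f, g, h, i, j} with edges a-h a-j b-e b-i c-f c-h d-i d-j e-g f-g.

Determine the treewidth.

A width-2 tree decomposition is:
Bags: B1 = {c, f, g}  B2 = {c, e, g}  B3 = {b, c, e}  B4 = {b, c, i}  B5 = {c, d, i}  B6 = {c, d, j}  B7 = {a, c, j}  B8 = {a, c, h}
Tree: B1–B2, B2–B3, B3–B4, B4–B5, B5–B6, B6–B7, B7–B8
Every bag has size at most 3, so the width is 3 − 1 = 2 and tw(G) ≤ 2. The edges c–f–g–e–b–i–d–j–a–h–c form a cycle, so G is not a tree and its treewidth is at least 2. The upper and lower bounds meet at 2, so that is the treewidth.

2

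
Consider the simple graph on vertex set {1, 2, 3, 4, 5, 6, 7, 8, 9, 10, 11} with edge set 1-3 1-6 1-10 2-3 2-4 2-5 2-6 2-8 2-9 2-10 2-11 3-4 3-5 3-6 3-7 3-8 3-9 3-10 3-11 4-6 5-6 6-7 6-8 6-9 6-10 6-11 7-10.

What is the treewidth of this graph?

3

A width-3 tree decomposition is:
Bags: B1 = {2, 3, 6, 8}  B2 = {2, 3, 6, 9}  B3 = {2, 3, 4, 6}  B4 = {2, 3, 6, 10}  B5 = {3, 6, 7, 10}  B6 = {1, 3, 6, 10}  B7 = {2, 3, 5, 6}  B8 = {2, 3, 6, 11}
Tree: B1–B2, B2–B3, B3–B4, B4–B5, B5–B6, B4–B7, B3–B8
Every bag has size at most 4, so the width is 4 − 1 = 3 and tw(G) ≤ 3. Conversely, {1, 3, 6, 10} is a clique of size 4, and the vertices of any clique must share a bag in every tree decomposition; so some bag has ≥ 4 vertices and tw(G) ≥ 3. Combining the bounds, tw(G) = 3.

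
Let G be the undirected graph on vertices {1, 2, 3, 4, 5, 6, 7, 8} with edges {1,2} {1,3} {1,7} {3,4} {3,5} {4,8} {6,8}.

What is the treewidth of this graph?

A width-1 tree decomposition is:
Bags: B1 = {3, 4}  B2 = {4, 8}  B3 = {1, 3}  B4 = {1, 2}  B5 = {6, 8}  B6 = {3, 5}  B7 = {1, 7}
Tree: B1–B2, B1–B3, B3–B4, B2–B5, B1–B6, B3–B7
Every bag has size at most 2, so the width is 2 − 1 = 1 and tw(G) ≤ 1. Since G has at least one edge (e.g. 4–3), it is not an edgeless graph, so tw(G) ≥ 1. Therefore the treewidth is 1.

1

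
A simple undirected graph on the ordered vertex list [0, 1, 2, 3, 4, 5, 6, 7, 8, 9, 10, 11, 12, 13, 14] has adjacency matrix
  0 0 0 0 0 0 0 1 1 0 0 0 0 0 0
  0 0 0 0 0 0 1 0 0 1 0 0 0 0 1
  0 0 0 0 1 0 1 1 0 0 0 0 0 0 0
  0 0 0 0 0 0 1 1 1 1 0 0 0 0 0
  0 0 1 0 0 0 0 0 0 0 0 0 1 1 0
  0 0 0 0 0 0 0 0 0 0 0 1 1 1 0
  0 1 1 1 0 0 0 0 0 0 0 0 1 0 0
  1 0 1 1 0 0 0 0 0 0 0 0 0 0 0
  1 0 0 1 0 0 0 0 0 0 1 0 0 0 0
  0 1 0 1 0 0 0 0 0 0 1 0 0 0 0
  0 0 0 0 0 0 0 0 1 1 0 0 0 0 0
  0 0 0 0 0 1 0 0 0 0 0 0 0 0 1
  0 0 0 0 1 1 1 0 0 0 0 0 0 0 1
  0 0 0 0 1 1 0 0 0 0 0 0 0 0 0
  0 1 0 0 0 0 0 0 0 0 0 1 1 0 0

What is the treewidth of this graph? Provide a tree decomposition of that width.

The largest bag has 4 vertices, giving width 3; this decomposition certifies tw(G) ≤ 3. For the lower bound: the 4 vertex sets {5,11,13}, {14}, {12}, {1,2,4,6} are disjoint, each induces a connected subgraph, and every pair is joined by at least one edge of G. Contracting each set to a single vertex therefore yields K_{4} as a minor, and since treewidth is minor-monotone, tw(G) ≥ tw(K_{4}) = 3. Therefore the treewidth is 3.

Treewidth 3.
One such decomposition:
Bags: B1 = {5, 11, 13, 14}  B2 = {5, 12, 13, 14}  B3 = {4, 12, 13, 14}  B4 = {1, 4, 12, 14}  B5 = {1, 4, 6, 12}  B6 = {1, 2, 4, 6}  B7 = {1, 2, 6, 9}  B8 = {2, 3, 6, 9}  B9 = {2, 3, 7, 9}  B10 = {3, 7, 9, 10}  B11 = {3, 7, 8, 10}  B12 = {0, 7, 8, 10}
Tree: B1–B2, B2–B3, B3–B4, B4–B5, B5–B6, B6–B7, B7–B8, B8–B9, B9–B10, B10–B11, B11–B12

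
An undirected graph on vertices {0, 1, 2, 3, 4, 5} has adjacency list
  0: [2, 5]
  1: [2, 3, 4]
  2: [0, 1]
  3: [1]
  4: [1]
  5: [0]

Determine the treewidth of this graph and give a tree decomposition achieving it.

Each bag holds 2 vertices, so the decomposition has width 1, which upper-bounds the treewidth. Any graph with an edge has treewidth ≥ 1, and G has the edge 2–0. Combining the bounds, tw(G) = 1.

Treewidth 1.
One optimal decomposition is:
Bags: B1 = {0, 2}  B2 = {1, 2}  B3 = {1, 4}  B4 = {0, 5}  B5 = {1, 3}
Tree: B1–B2, B2–B3, B1–B4, B2–B5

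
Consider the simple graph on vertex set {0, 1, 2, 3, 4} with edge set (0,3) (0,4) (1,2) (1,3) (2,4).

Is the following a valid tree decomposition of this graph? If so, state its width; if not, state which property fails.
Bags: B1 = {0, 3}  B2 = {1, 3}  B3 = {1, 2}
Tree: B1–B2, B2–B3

No — vertex 4 appears in no bag.

A tree decomposition must satisfy three properties: every vertex lies in some bag; for every edge, both endpoints lie together in some bag; and for every vertex, the bags containing it form a connected subtree. Here vertex 4 appears in no bag, so the decomposition is invalid.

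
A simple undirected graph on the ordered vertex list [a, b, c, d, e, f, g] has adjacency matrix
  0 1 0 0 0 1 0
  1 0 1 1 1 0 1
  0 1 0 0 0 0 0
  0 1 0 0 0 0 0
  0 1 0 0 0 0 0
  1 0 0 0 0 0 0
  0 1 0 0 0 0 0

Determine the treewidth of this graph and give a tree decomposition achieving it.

Every bag has size at most 2, so the width is 2 − 1 = 1 and tw(G) ≤ 1. G has an edge, so its treewidth is at least 1. Therefore the treewidth is 1.

Treewidth 1.
One optimal decomposition is:
Bags: B1 = {b, c}  B2 = {b, d}  B3 = {a, b}  B4 = {b, g}  B5 = {b, e}  B6 = {a, f}
Tree: B1–B2, B1–B3, B2–B4, B4–B5, B3–B6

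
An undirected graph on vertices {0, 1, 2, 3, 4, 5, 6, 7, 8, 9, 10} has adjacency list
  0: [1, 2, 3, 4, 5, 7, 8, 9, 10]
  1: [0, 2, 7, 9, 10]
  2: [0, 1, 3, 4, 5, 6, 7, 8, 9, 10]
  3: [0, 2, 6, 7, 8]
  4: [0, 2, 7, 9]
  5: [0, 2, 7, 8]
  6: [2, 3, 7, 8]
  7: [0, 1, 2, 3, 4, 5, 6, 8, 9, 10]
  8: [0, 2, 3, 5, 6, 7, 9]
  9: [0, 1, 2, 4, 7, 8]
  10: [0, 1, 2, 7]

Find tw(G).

A width-4 tree decomposition is:
Bags: B1 = {0, 2, 7, 8, 9}  B2 = {0, 1, 2, 7, 9}  B3 = {0, 2, 3, 7, 8}  B4 = {0, 2, 5, 7, 8}  B5 = {0, 1, 2, 7, 10}  B6 = {2, 3, 6, 7, 8}  B7 = {0, 2, 4, 7, 9}
Tree: B1–B2, B1–B3, B1–B4, B2–B5, B3–B6, B2–B7
The largest bag has 5 vertices, giving width 4; this decomposition certifies tw(G) ≤ 4. On the other hand G contains the 5-clique {0, 2, 7, 8, 9}. A clique must lie in a single bag of any decomposition, so no decomposition can have width below 4. Hence tw(G) = 4 exactly.

4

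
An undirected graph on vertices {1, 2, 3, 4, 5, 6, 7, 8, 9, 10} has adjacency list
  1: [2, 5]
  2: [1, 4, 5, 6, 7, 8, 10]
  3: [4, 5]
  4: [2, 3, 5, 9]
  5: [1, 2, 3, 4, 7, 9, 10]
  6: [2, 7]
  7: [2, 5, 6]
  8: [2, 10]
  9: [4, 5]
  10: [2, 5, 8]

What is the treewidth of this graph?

2

A width-2 tree decomposition is:
Bags: B1 = {2, 5, 7}  B2 = {2, 5, 10}  B3 = {2, 4, 5}  B4 = {2, 8, 10}  B5 = {1, 2, 5}  B6 = {2, 6, 7}  B7 = {4, 5, 9}  B8 = {3, 4, 5}
Tree: B1–B2, B1–B3, B2–B4, B1–B5, B1–B6, B3–B7, B7–B8
Each bag holds 3 vertices, so the decomposition has width 2, which upper-bounds the treewidth. For the lower bound, the 3 vertices {4, 5, 9} are pairwise adjacent, and any tree decomposition puts a clique entirely inside one bag — forcing width ≥ 2. Therefore the treewidth is 2.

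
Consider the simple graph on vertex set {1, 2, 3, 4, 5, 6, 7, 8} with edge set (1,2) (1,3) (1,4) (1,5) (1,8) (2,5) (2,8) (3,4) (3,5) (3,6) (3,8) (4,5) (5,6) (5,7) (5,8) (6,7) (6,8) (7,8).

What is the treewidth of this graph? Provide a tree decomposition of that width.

The largest bag has 4 vertices, giving width 3; this decomposition certifies tw(G) ≤ 3. On the other hand G contains the 4-clique {1, 2, 5, 8}. A clique must lie in a single bag of any decomposition, so no decomposition can have width below 3. The upper and lower bounds meet at 3, so that is the treewidth.

Treewidth 3.
One such decomposition:
Bags: B1 = {3, 5, 6, 8}  B2 = {1, 3, 5, 8}  B3 = {5, 6, 7, 8}  B4 = {1, 3, 4, 5}  B5 = {1, 2, 5, 8}
Tree: B1–B2, B1–B3, B2–B4, B2–B5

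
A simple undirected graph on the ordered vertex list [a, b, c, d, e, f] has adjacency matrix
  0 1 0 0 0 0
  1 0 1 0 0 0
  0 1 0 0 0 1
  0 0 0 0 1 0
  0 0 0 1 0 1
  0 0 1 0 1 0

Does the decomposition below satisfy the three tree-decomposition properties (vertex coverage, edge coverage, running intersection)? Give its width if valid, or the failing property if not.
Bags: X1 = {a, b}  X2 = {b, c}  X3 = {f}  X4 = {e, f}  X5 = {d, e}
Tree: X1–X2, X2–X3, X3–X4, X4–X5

A tree decomposition must satisfy three properties: every vertex lies in some bag; for every edge, both endpoints lie together in some bag; and for every vertex, the bags containing it form a connected subtree. Here edge (c,f) lies in no bag, so the decomposition is invalid.

No — edge (c,f) lies in no bag.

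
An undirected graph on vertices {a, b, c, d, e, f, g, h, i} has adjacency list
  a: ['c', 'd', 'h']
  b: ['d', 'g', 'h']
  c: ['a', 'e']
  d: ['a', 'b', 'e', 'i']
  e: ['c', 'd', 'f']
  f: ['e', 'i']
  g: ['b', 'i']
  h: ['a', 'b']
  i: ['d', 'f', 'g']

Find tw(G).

3

A width-3 tree decomposition is:
Bags: B1 = {a, b, c, h}  B2 = {a, b, c, d}  B3 = {b, c, d, e}  B4 = {b, d, e, g}  B5 = {d, e, g, i}  B6 = {e, f, g, i}
Tree: B1–B2, B2–B3, B3–B4, B4–B5, B5–B6
Every bag has size at most 4, so the width is 4 − 1 = 3 and tw(G) ≤ 3. For the lower bound: the 4 vertex sets {a,c,h}, {b}, {d}, {e,f,g,i} are disjoint, each induces a connected subgraph, and every pair is joined by at least one edge of G. Contracting each set to a single vertex therefore yields K_{4} as a minor, and since treewidth is minor-monotone, tw(G) ≥ tw(K_{4}) = 3. Hence tw(G) = 3 exactly.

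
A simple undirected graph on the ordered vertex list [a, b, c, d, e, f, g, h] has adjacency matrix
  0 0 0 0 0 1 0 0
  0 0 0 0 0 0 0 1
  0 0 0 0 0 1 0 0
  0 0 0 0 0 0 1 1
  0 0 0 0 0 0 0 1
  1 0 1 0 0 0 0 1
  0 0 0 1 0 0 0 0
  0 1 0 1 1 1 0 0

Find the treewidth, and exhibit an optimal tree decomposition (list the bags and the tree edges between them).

Treewidth 1.
One such decomposition:
Bags: B1 = {f, h}  B2 = {d, h}  B3 = {d, g}  B4 = {e, h}  B5 = {a, f}  B6 = {b, h}  B7 = {c, f}
Tree: B1–B2, B2–B3, B2–B4, B1–B5, B1–B6, B1–B7

Every bag has size at most 2, so the width is 2 − 1 = 1 and tw(G) ≤ 1. Any graph with an edge has treewidth ≥ 1, and G has the edge h–f. Therefore the treewidth is 1.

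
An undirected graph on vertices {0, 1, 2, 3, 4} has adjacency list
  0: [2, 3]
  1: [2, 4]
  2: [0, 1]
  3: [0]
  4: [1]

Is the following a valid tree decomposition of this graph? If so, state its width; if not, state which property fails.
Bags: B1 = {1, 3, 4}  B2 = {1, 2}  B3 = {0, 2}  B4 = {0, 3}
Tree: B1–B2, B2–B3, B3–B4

A tree decomposition must satisfy three properties: every vertex lies in some bag; for every edge, both endpoints lie together in some bag; and for every vertex, the bags containing it form a connected subtree. Here bags containing vertex 3 are not connected in the tree, so the decomposition is invalid.

No — bags containing vertex 3 are not connected in the tree.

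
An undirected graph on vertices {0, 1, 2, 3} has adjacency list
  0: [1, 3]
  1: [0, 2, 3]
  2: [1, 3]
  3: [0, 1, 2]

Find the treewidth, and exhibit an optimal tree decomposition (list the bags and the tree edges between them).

Every bag has size at most 3, so the width is 3 − 1 = 2 and tw(G) ≤ 2. Conversely, {0, 1, 3} is a clique of size 3, and the vertices of any clique must share a bag in every tree decomposition; so some bag has ≥ 3 vertices and tw(G) ≥ 2. Combining the bounds, tw(G) = 2.

Treewidth 2.
One optimal decomposition is:
Bags: B1 = {1, 2, 3}  B2 = {0, 1, 3}
Tree: B1–B2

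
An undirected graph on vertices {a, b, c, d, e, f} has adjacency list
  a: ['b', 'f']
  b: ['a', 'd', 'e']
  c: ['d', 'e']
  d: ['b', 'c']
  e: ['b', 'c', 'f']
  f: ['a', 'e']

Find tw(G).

A width-2 tree decomposition is:
Bags: B1 = {b, c, d}  B2 = {b, c, e}  B3 = {a, b, e}  B4 = {a, e, f}
Tree: B1–B2, B2–B3, B3–B4
The largest bag has 3 vertices, giving width 2; this decomposition certifies tw(G) ≤ 2. For the lower bound, G contains the cycle d–c–e–b–d, so G is not a forest; only forests have treewidth ≤ 1, hence tw(G) ≥ 2. Combining the bounds, tw(G) = 2.

2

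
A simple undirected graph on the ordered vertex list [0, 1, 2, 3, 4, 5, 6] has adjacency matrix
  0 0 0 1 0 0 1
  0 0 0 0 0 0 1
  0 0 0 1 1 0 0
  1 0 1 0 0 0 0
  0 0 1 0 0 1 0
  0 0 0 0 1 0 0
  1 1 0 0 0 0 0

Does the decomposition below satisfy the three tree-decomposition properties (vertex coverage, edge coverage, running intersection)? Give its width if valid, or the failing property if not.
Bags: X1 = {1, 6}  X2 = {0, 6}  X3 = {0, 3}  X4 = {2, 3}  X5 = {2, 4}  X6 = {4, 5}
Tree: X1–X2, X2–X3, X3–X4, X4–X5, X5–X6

Yes; width 1.

Every vertex of G appears in some bag (union = {0, 1, 2, 3, 4, 5, 6}); every edge is covered by a bag; and for each vertex v the set of bags containing v is connected in the bag tree. The decomposition is therefore valid. The largest bag has 2 vertices, so the width is 1.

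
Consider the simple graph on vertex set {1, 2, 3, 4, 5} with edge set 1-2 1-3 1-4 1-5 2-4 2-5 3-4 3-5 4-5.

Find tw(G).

3

A width-3 tree decomposition is:
Bags: B1 = {1, 2, 4, 5}  B2 = {1, 3, 4, 5}
Tree: B1–B2
The largest bag has 4 vertices, giving width 3; this decomposition certifies tw(G) ≤ 3. For the lower bound, the 4 vertices {1, 2, 4, 5} are pairwise adjacent, and any tree decomposition puts a clique entirely inside one bag — forcing width ≥ 3. The upper and lower bounds meet at 3, so that is the treewidth.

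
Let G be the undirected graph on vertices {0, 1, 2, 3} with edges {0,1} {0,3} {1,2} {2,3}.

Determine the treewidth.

2

A width-2 tree decomposition is:
Bags: B1 = {0, 1, 2}  B2 = {0, 2, 3}
Tree: B1–B2
The largest bag has 3 vertices, giving width 2; this decomposition certifies tw(G) ≤ 2. The edges 0–1–2–3–0 form a cycle, so G is not a tree and its treewidth is at least 2. The upper and lower bounds meet at 2, so that is the treewidth.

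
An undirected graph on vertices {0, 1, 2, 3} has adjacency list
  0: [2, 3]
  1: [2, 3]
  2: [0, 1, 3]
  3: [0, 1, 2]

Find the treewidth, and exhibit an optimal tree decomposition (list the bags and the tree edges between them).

Treewidth 2.
Bags: B1 = {1, 2, 3}  B2 = {0, 2, 3}
Tree: B1–B2

Every bag has size at most 3, so the width is 3 − 1 = 2 and tw(G) ≤ 2. Conversely, {0, 2, 3} is a clique of size 3, and the vertices of any clique must share a bag in every tree decomposition; so some bag has ≥ 3 vertices and tw(G) ≥ 2. Therefore the treewidth is 2.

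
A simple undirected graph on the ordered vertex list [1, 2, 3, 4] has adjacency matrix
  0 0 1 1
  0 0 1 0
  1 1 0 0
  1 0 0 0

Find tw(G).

A width-1 tree decomposition is:
Bags: B1 = {2, 3}  B2 = {1, 3}  B3 = {1, 4}
Tree: B1–B2, B2–B3
The largest bag has 2 vertices, giving width 1; this decomposition certifies tw(G) ≤ 1. Since G has at least one edge (e.g. 3–2), it is not an edgeless graph, so tw(G) ≥ 1. The upper and lower bounds meet at 1, so that is the treewidth.

1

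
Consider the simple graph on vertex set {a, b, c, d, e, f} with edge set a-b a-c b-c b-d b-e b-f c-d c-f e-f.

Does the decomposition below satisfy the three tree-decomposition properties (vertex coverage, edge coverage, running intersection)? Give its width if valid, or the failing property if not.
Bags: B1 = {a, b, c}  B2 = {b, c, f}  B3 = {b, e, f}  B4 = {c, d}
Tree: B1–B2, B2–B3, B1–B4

A tree decomposition must satisfy three properties: every vertex lies in some bag; for every edge, both endpoints lie together in some bag; and for every vertex, the bags containing it form a connected subtree. Here edge (b,d) lies in no bag, so the decomposition is invalid.

No — edge (b,d) lies in no bag.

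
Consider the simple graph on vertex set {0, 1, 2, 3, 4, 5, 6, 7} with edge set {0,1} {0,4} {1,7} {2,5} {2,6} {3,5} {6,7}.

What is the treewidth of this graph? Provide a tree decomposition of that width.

Treewidth 1.
Bags: B1 = {3, 5}  B2 = {2, 5}  B3 = {2, 6}  B4 = {6, 7}  B5 = {1, 7}  B6 = {0, 1}  B7 = {0, 4}
Tree: B1–B2, B2–B3, B3–B4, B4–B5, B5–B6, B6–B7

Each bag holds 2 vertices, so the decomposition has width 1, which upper-bounds the treewidth. Any graph with an edge has treewidth ≥ 1, and G has the edge 3–5. The upper and lower bounds meet at 1, so that is the treewidth.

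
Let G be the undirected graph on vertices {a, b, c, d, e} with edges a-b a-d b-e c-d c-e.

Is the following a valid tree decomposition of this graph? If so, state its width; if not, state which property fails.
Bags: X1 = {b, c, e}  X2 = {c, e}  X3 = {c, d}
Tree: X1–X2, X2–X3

A tree decomposition must satisfy three properties: every vertex lies in some bag; for every edge, both endpoints lie together in some bag; and for every vertex, the bags containing it form a connected subtree. Here vertex a appears in no bag, so the decomposition is invalid.

No — vertex a appears in no bag.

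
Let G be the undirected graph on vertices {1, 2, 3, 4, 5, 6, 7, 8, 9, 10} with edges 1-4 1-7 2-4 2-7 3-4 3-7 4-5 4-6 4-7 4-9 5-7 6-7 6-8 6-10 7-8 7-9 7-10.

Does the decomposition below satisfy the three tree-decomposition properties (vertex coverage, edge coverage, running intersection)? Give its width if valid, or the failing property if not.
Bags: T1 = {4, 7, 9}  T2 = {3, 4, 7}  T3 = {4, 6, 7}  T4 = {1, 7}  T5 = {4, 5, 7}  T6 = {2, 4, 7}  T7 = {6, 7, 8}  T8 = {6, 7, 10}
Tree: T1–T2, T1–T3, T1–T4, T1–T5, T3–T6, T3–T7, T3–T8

A tree decomposition must satisfy three properties: every vertex lies in some bag; for every edge, both endpoints lie together in some bag; and for every vertex, the bags containing it form a connected subtree. Here edge (4,1) lies in no bag, so the decomposition is invalid.

No — edge (4,1) lies in no bag.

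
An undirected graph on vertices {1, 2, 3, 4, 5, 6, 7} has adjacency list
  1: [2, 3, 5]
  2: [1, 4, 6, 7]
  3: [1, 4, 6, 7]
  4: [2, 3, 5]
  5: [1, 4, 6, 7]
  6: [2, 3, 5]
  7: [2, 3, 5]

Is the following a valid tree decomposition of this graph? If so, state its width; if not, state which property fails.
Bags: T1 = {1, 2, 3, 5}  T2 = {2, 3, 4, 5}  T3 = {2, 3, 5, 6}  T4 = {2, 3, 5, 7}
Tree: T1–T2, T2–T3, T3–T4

Every vertex of G appears in some bag (union = {1, 2, 3, 4, 5, 6, 7}); every edge is covered by a bag; and for each vertex v the set of bags containing v is connected in the bag tree. The decomposition is therefore valid. The largest bag has 4 vertices, so the width is 3.

Yes; width 3.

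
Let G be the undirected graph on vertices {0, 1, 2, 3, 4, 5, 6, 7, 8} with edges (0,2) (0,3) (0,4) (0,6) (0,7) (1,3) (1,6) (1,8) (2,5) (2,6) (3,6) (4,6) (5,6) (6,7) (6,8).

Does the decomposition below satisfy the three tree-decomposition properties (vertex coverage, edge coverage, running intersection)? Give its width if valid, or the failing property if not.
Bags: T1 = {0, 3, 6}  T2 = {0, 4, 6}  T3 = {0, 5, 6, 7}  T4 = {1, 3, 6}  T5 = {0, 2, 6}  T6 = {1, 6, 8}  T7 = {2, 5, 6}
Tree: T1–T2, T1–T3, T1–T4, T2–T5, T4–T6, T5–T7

No — bags containing vertex 5 are not connected in the tree.

A tree decomposition must satisfy three properties: every vertex lies in some bag; for every edge, both endpoints lie together in some bag; and for every vertex, the bags containing it form a connected subtree. Here bags containing vertex 5 are not connected in the tree, so the decomposition is invalid.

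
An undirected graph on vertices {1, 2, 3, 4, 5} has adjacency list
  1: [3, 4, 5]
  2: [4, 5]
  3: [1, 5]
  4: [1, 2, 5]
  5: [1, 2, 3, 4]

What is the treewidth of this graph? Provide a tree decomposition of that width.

Treewidth 2.
One such decomposition:
Bags: B1 = {1, 3, 5}  B2 = {1, 4, 5}  B3 = {2, 4, 5}
Tree: B1–B2, B2–B3

The largest bag has 3 vertices, giving width 2; this decomposition certifies tw(G) ≤ 2. For the lower bound, the 3 vertices {1, 3, 5} are pairwise adjacent, and any tree decomposition puts a clique entirely inside one bag — forcing width ≥ 2. Therefore the treewidth is 2.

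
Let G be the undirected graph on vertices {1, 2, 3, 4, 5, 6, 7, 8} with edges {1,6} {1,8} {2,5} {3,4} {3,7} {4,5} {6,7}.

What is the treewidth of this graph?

A width-1 tree decomposition is:
Bags: B1 = {2, 5}  B2 = {4, 5}  B3 = {3, 4}  B4 = {3, 7}  B5 = {6, 7}  B6 = {1, 6}  B7 = {1, 8}
Tree: B1–B2, B2–B3, B3–B4, B4–B5, B5–B6, B6–B7
Each bag holds 2 vertices, so the decomposition has width 1, which upper-bounds the treewidth. Since G has at least one edge (e.g. 2–5), it is not an edgeless graph, so tw(G) ≥ 1. Hence tw(G) = 1 exactly.

1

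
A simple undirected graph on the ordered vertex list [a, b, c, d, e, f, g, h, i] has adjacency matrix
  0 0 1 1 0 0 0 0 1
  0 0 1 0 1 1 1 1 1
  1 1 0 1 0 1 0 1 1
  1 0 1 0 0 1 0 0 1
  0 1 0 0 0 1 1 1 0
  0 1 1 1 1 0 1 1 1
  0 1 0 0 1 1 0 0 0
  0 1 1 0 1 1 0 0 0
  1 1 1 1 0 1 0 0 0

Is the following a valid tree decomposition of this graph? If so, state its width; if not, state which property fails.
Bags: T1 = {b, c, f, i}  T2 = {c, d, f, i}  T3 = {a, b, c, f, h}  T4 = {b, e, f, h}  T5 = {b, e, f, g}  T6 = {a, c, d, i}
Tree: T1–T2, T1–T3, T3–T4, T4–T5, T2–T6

No — bags containing vertex a are not connected in the tree.

A tree decomposition must satisfy three properties: every vertex lies in some bag; for every edge, both endpoints lie together in some bag; and for every vertex, the bags containing it form a connected subtree. Here bags containing vertex a are not connected in the tree, so the decomposition is invalid.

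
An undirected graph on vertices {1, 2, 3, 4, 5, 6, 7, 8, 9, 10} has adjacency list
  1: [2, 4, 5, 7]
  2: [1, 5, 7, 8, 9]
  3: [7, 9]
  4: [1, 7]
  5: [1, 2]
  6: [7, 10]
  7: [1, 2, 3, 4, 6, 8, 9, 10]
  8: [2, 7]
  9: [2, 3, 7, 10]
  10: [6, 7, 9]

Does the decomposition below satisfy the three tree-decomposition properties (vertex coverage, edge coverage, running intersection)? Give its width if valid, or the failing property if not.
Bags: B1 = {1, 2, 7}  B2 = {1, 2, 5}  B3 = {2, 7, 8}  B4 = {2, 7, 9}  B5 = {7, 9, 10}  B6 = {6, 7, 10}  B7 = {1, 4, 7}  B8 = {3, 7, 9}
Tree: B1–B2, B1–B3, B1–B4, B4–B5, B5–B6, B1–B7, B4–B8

Yes; width 2.

Checking the three conditions: (i) the bags cover all of {1, 2, 3, 4, 5, 6, 7, 8, 9, 10}; (ii) for each edge, some bag contains both endpoints; (iii) the bags containing any fixed vertex form a subtree. All hold, so the decomposition is valid with width 3 − 1 = 2.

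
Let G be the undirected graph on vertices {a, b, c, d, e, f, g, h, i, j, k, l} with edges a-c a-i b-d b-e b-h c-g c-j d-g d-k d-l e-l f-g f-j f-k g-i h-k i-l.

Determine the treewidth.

3

A width-3 tree decomposition is:
Bags: B1 = {a, c, f, j}  B2 = {a, c, f, g}  B3 = {a, f, g, i}  B4 = {f, g, i, k}  B5 = {d, g, i, k}  B6 = {d, i, k, l}  B7 = {d, h, k, l}  B8 = {b, d, h, l}  B9 = {b, e, h, l}
Tree: B1–B2, B2–B3, B3–B4, B4–B5, B5–B6, B6–B7, B7–B8, B8–B9
Every bag has size at most 4, so the width is 4 − 1 = 3 and tw(G) ≤ 3. For the lower bound: the 4 vertex sets {a,c,j}, {f}, {g}, {d,i,k,l} are disjoint, each induces a connected subgraph, and every pair is joined by at least one edge of G. Contracting each set to a single vertex therefore yields K_{4} as a minor, and since treewidth is minor-monotone, tw(G) ≥ tw(K_{4}) = 3. Hence tw(G) = 3 exactly.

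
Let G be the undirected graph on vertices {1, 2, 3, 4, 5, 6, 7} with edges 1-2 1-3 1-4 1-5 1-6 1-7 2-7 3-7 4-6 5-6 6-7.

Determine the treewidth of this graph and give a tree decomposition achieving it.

Treewidth 2.
One optimal decomposition is:
Bags: B1 = {1, 4, 6}  B2 = {1, 6, 7}  B3 = {1, 5, 6}  B4 = {1, 2, 7}  B5 = {1, 3, 7}
Tree: B1–B2, B1–B3, B2–B4, B2–B5

The largest bag has 3 vertices, giving width 2; this decomposition certifies tw(G) ≤ 2. Conversely, {1, 2, 7} is a clique of size 3, and the vertices of any clique must share a bag in every tree decomposition; so some bag has ≥ 3 vertices and tw(G) ≥ 2. The upper and lower bounds meet at 2, so that is the treewidth.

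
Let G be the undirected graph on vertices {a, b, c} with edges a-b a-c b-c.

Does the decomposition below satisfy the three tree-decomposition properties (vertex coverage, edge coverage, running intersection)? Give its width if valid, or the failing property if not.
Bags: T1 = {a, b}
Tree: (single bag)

A tree decomposition must satisfy three properties: every vertex lies in some bag; for every edge, both endpoints lie together in some bag; and for every vertex, the bags containing it form a connected subtree. Here vertex c appears in no bag, so the decomposition is invalid.

No — vertex c appears in no bag.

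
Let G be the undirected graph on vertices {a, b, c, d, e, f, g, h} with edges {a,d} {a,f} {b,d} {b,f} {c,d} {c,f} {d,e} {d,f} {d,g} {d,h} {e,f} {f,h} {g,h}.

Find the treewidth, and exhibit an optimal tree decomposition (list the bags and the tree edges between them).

Treewidth 2.
One such decomposition:
Bags: B1 = {d, f, h}  B2 = {d, e, f}  B3 = {a, d, f}  B4 = {d, g, h}  B5 = {b, d, f}  B6 = {c, d, f}
Tree: B1–B2, B2–B3, B1–B4, B2–B5, B5–B6

Every bag has size at most 3, so the width is 3 − 1 = 2 and tw(G) ≤ 2. Conversely, {d, g, h} is a clique of size 3, and the vertices of any clique must share a bag in every tree decomposition; so some bag has ≥ 3 vertices and tw(G) ≥ 2. The upper and lower bounds meet at 2, so that is the treewidth.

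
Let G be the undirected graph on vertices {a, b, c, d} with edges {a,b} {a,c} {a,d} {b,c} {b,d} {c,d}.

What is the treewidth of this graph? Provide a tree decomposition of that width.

A single bag containing all 4 vertices is trivially a valid decomposition of width 3. Conversely, {a, b, c, d} is a clique of size 4, and the vertices of any clique must share a bag in every tree decomposition; so some bag has ≥ 4 vertices and tw(G) ≥ 3. Combining the bounds, tw(G) = 3.

Treewidth 3.
One optimal decomposition is:
Bags: B1 = {a, b, c, d}
Tree: (single bag)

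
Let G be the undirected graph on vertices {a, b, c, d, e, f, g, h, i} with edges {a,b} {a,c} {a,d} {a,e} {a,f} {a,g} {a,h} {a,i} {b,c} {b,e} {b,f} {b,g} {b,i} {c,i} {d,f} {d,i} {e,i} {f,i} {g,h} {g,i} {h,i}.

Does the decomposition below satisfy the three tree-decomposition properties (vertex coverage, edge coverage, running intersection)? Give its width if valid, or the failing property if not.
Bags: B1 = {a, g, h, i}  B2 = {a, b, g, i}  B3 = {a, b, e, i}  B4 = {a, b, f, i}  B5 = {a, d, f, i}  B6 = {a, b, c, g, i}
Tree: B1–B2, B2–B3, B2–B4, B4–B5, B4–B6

A tree decomposition must satisfy three properties: every vertex lies in some bag; for every edge, both endpoints lie together in some bag; and for every vertex, the bags containing it form a connected subtree. Here bags containing vertex g are not connected in the tree, so the decomposition is invalid.

No — bags containing vertex g are not connected in the tree.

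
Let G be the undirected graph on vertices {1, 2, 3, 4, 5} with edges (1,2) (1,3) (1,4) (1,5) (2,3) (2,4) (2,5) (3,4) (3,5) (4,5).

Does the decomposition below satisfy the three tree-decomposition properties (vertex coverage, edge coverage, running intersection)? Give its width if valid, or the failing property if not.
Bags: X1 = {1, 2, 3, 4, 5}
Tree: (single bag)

Every vertex of G appears in some bag (union = {1, 2, 3, 4, 5}); every edge is covered by a bag; and for each vertex v the set of bags containing v is connected in the bag tree. The decomposition is therefore valid. The largest bag has 5 vertices, so the width is 4.

Yes; width 4.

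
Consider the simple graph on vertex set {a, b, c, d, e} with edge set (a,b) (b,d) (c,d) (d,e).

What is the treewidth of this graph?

A width-1 tree decomposition is:
Bags: B1 = {a, b}  B2 = {b, d}  B3 = {c, d}  B4 = {d, e}
Tree: B1–B2, B2–B3, B2–B4
The largest bag has 2 vertices, giving width 1; this decomposition certifies tw(G) ≤ 1. Since G has at least one edge (e.g. b–a), it is not an edgeless graph, so tw(G) ≥ 1. The upper and lower bounds meet at 1, so that is the treewidth.

1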